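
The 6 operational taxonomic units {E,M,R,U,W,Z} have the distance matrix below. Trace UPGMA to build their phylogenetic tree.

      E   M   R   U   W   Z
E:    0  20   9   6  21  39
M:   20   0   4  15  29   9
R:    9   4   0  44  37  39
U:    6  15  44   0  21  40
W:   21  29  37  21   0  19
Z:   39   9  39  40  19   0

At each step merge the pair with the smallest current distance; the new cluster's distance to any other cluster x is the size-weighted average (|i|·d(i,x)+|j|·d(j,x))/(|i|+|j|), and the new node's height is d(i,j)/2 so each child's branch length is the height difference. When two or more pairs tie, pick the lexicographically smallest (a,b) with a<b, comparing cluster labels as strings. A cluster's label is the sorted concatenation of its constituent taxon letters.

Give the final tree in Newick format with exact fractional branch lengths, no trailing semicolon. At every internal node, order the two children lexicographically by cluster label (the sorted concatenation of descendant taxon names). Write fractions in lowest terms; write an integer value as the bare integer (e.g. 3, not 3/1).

step 1: merge (M,R) at d=4; branch lengths M→2, R→2; new cluster MR
  updated: d(E,MR)=29/2, d(MR,U)=59/2, d(MR,W)=33, d(MR,Z)=24
step 2: merge (E,U) at d=6; branch lengths E→3, U→3; new cluster EU
  updated: d(EU,MR)=22, d(EU,W)=21, d(EU,Z)=79/2
step 3: merge (W,Z) at d=19; branch lengths W→19/2, Z→19/2; new cluster WZ
  updated: d(EU,WZ)=121/4, d(MR,WZ)=57/2
step 4: merge (EU,MR) at d=22; branch lengths EU→8, MR→9; new cluster EMRU
  updated: d(EMRU,WZ)=235/8
step 5: merge (EMRU,WZ) at d=235/8; branch lengths EMRU→59/16, WZ→83/16; new cluster EMRUWZ
final tree: (((E:3,U:3):8,(M:2,R:2):9):59/16,(W:19/2,Z:19/2):83/16)
total length: 439/8

(((E:3,U:3):8,(M:2,R:2):9):59/16,(W:19/2,Z:19/2):83/16)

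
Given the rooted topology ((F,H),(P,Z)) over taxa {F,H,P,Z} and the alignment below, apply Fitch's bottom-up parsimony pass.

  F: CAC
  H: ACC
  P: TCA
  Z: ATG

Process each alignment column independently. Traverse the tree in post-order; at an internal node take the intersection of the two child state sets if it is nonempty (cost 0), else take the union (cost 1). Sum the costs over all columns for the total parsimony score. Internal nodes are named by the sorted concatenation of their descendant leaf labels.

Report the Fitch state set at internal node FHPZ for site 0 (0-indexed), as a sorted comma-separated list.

FH@0: {C} ∪ {A} = {A,C} (union, +1)
PZ@0: {T} ∪ {A} = {A,T} (union, +1)
FHPZ@0: {A,C} ∩ {A,T} = {A} (intersection, +0)
FH@1: {A} ∪ {C} = {A,C} (union, +1)
PZ@1: {C} ∪ {T} = {C,T} (union, +1)
FHPZ@1: {A,C} ∩ {C,T} = {C} (intersection, +0)
FH@2: {C} ∩ {C} = {C} (intersection, +0)
PZ@2: {A} ∪ {G} = {A,G} (union, +1)
FHPZ@2: {C} ∪ {A,G} = {A,C,G} (union, +1)
per-site changes: [2, 2, 2]; total = 6

A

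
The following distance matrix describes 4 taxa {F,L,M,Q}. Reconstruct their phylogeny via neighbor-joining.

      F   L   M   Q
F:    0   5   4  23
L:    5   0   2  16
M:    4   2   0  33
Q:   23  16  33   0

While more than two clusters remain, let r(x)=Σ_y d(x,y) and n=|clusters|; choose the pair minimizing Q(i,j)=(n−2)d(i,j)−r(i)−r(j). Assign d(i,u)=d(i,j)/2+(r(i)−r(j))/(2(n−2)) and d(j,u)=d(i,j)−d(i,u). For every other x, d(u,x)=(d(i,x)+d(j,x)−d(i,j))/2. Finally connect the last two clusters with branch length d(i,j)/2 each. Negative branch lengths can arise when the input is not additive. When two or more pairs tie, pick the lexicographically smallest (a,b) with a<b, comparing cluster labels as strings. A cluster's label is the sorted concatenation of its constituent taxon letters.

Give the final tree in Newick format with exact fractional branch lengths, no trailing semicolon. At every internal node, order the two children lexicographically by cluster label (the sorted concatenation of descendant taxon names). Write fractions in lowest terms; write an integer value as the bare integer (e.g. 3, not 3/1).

(((F:1/4,M:15/4):23/4,L:-17/4):81/8,Q:81/8)

1. join F+M (d=4, Q=-63) ⇒ FM; edges |F|=1/4, |M|=15/4
  updated: d(FM,L)=3/2, d(FM,Q)=26
2. join FM+L (d=3/2, Q=-87/2) ⇒ FLM; edges |FM|=23/4, |L|=-17/4
  updated: d(FLM,Q)=81/4
3. join FLM+Q (d=81/4) ⇒ FLMQ; edges |FLM|=81/8, |Q|=81/8
final tree: (((F:1/4,M:15/4):23/4,L:-17/4):81/8,Q:81/8)
total length: 103/4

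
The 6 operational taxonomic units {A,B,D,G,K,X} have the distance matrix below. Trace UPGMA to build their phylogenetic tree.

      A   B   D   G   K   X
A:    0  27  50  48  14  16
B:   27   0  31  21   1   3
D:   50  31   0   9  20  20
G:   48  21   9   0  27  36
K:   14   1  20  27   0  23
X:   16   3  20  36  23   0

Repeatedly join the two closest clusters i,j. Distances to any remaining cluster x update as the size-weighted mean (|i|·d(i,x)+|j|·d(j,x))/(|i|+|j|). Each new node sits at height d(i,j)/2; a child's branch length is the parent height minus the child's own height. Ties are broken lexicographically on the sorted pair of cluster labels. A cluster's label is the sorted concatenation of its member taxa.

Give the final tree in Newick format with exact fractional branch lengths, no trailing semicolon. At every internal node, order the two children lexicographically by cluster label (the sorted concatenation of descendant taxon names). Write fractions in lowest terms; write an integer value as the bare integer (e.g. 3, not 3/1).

((A:19/2,((B:1/2,K:1/2):6,X:13/2):3):101/16,(D:9/2,G:9/2):181/16)

1. join B+K (d=1) ⇒ BK; edges |B|=1/2, |K|=1/2
  updated: d(A,BK)=41/2, d(BK,D)=51/2, d(BK,G)=24, d(BK,X)=13
2. join D+G (d=9) ⇒ DG; edges |D|=9/2, |G|=9/2
  updated: d(A,DG)=49, d(BK,DG)=99/4, d(DG,X)=28
3. join BK+X (d=13) ⇒ BKX; edges |BK|=6, |X|=13/2
  updated: d(A,BKX)=19, d(BKX,DG)=155/6
4. join A+BKX (d=19) ⇒ ABKX; edges |A|=19/2, |BKX|=3
  updated: d(ABKX,DG)=253/8
5. join ABKX+DG (d=253/8) ⇒ ABDGKX; edges |ABKX|=101/16, |DG|=181/16
final tree: ((A:19/2,((B:1/2,K:1/2):6,X:13/2):3):101/16,(D:9/2,G:9/2):181/16)
total length: 421/8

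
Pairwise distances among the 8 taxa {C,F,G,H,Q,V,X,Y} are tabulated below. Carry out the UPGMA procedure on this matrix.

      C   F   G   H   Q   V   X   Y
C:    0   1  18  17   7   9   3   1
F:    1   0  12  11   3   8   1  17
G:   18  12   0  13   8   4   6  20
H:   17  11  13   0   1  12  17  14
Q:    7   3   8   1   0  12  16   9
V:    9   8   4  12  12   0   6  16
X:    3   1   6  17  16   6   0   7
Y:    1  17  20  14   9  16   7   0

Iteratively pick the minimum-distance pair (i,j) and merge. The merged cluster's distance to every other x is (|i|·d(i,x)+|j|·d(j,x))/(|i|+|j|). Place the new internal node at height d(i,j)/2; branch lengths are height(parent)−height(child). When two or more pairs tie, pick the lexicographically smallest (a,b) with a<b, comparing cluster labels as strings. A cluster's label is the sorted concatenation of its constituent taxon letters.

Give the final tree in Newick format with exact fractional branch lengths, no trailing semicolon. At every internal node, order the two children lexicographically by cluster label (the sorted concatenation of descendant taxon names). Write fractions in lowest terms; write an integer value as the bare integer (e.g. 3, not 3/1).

((((C:1/2,F:1/2):1/2,X:1):19/6,Y:25/6):167/96,((G:2,V:2):29/8,(H:1/2,Q:1/2):41/8):9/32)

1. join C+F (d=1) ⇒ CF; edges |C|=1/2, |F|=1/2
  updated: d(CF,G)=15, d(CF,H)=14, d(CF,Q)=5, d(CF,V)=17/2, d(CF,X)=2, d(CF,Y)=9
2. join H+Q (d=1) ⇒ HQ; edges |H|=1/2, |Q|=1/2
  updated: d(CF,HQ)=19/2, d(G,HQ)=21/2, d(HQ,V)=12, d(HQ,X)=33/2, d(HQ,Y)=23/2
3. join CF+X (d=2) ⇒ CFX; edges |CF|=1/2, |X|=1
  updated: d(CFX,G)=12, d(CFX,HQ)=71/6, d(CFX,V)=23/3, d(CFX,Y)=25/3
4. join G+V (d=4) ⇒ GV; edges |G|=2, |V|=2
  updated: d(CFX,GV)=59/6, d(GV,HQ)=45/4, d(GV,Y)=18
5. join CFX+Y (d=25/3) ⇒ CFXY; edges |CFX|=19/6, |Y|=25/6
  updated: d(CFXY,GV)=95/8, d(CFXY,HQ)=47/4
6. join GV+HQ (d=45/4) ⇒ GHQV; edges |GV|=29/8, |HQ|=41/8
  updated: d(CFXY,GHQV)=189/16
7. join CFXY+GHQV (d=189/16) ⇒ CFGHQVXY; edges |CFXY|=167/96, |GHQV|=9/32
final tree: ((((C:1/2,F:1/2):1/2,X:1):19/6,Y:25/6):167/96,((G:2,V:2):29/8,(H:1/2,Q:1/2):41/8):9/32)
total length: 1229/48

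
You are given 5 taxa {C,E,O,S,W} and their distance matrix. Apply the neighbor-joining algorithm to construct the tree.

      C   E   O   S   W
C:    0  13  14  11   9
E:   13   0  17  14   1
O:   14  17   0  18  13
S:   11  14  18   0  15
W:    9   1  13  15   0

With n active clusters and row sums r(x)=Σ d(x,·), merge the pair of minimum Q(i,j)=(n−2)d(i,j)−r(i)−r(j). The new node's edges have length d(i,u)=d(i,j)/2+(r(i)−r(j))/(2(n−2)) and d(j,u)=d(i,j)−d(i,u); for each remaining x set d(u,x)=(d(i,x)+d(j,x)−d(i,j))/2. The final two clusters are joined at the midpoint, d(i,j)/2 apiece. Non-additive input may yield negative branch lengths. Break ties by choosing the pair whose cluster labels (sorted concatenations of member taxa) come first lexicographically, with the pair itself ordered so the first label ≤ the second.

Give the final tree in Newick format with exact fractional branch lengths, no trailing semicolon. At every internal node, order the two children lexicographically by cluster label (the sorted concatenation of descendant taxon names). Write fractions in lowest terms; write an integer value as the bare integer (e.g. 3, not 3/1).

step 1: merge (E,W) at d=1, Q=-80; branch lengths E→5/3, W→-2/3; new cluster EW
  updated: d(C,EW)=21/2, d(EW,O)=29/2, d(EW,S)=14
step 2: merge (C,S) at d=11, Q=-113/2; branch lengths C→29/8, S→59/8; new cluster CS
  updated: d(CS,EW)=27/4, d(CS,O)=21/2
step 3: merge (CS,EW) at d=27/4, Q=-127/4; branch lengths CS→11/8, EW→43/8; new cluster CESW
  updated: d(CESW,O)=73/8
step 4: merge (CESW,O) at d=73/8; branch lengths CESW→73/16, O→73/16; new cluster CEOSW
final tree: (((C:29/8,S:59/8):11/8,(E:5/3,W:-2/3):43/8):73/16,O:73/16)
total length: 223/8

(((C:29/8,S:59/8):11/8,(E:5/3,W:-2/3):43/8):73/16,O:73/16)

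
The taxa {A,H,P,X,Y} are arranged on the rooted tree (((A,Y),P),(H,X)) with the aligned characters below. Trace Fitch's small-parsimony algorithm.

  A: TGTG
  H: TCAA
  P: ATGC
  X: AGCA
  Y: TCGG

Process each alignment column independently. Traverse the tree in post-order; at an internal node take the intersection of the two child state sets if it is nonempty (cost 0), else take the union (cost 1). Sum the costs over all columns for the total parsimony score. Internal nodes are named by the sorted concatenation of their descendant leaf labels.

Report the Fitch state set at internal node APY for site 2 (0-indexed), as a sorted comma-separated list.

site 0, node AY: A={T} ∩ Y={T} → {T} (+0)
site 0, node APY: AY={T} ∪ P={A} → {A,T} (+1)
site 0, node HX: H={T} ∪ X={A} → {A,T} (+1)
site 0, node AHPXY: APY={A,T} ∩ HX={A,T} → {A,T} (+0)
site 1, node AY: A={G} ∪ Y={C} → {C,G} (+1)
site 1, node APY: AY={C,G} ∪ P={T} → {C,G,T} (+1)
site 1, node HX: H={C} ∪ X={G} → {C,G} (+1)
site 1, node AHPXY: APY={C,G,T} ∩ HX={C,G} → {C,G} (+0)
site 2, node AY: A={T} ∪ Y={G} → {G,T} (+1)
site 2, node APY: AY={G,T} ∩ P={G} → {G} (+0)
site 2, node HX: H={A} ∪ X={C} → {A,C} (+1)
site 2, node AHPXY: APY={G} ∪ HX={A,C} → {A,C,G} (+1)
site 3, node AY: A={G} ∩ Y={G} → {G} (+0)
site 3, node APY: AY={G} ∪ P={C} → {C,G} (+1)
site 3, node HX: H={A} ∩ X={A} → {A} (+0)
site 3, node AHPXY: APY={C,G} ∪ HX={A} → {A,C,G} (+1)
per-site changes: [2, 3, 3, 2]; total = 10

G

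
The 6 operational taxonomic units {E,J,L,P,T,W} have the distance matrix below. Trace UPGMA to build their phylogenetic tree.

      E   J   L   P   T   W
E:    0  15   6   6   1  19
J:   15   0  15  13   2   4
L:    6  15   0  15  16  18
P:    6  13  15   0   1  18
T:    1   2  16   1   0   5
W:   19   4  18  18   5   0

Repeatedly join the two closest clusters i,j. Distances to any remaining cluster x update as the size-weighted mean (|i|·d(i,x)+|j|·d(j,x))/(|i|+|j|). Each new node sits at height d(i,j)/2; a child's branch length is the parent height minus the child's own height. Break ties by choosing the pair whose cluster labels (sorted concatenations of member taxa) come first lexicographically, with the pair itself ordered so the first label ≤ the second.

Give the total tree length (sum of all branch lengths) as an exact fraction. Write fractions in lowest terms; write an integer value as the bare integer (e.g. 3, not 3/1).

97/4

1. join E+T (d=1) ⇒ ET; edges |E|=1/2, |T|=1/2
  updated: d(ET,J)=17/2, d(ET,L)=11, d(ET,P)=7/2, d(ET,W)=12
2. join ET+P (d=7/2) ⇒ EPT; edges |ET|=5/4, |P|=7/4
  updated: d(EPT,J)=10, d(EPT,L)=37/3, d(EPT,W)=14
3. join J+W (d=4) ⇒ JW; edges |J|=2, |W|=2
  updated: d(EPT,JW)=12, d(JW,L)=33/2
4. join EPT+JW (d=12) ⇒ EJPTW; edges |EPT|=17/4, |JW|=4
  updated: d(EJPTW,L)=14
5. join EJPTW+L (d=14) ⇒ EJLPTW; edges |EJPTW|=1, |L|=7
final tree: ((((E:1/2,T:1/2):5/4,P:7/4):17/4,(J:2,W:2):4):1,L:7)
total length: 97/4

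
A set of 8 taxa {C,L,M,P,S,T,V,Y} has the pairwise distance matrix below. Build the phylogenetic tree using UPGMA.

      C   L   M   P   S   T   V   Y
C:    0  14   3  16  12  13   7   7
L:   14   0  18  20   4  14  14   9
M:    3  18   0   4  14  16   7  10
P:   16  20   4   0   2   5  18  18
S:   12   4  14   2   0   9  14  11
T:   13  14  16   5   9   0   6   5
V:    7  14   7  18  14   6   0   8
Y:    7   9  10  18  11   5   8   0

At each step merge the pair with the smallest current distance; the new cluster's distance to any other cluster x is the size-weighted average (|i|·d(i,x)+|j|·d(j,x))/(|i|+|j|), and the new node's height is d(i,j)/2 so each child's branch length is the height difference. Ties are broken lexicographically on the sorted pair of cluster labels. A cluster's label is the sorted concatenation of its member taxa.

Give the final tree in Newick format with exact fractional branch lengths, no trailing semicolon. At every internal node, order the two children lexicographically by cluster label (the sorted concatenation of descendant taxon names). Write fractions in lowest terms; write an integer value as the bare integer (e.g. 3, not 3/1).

((((C:3/2,M:3/2):2,V:7/2):3/2,(T:5/2,Y:5/2):5/2):4/3,(L:6,(P:1,S:1):5):1/3)

step 1: merge (P,S) at d=2; branch lengths P→1, S→1; new cluster PS
  updated: d(C,PS)=14, d(L,PS)=12, d(M,PS)=9, d(PS,T)=7, d(PS,V)=16, d(PS,Y)=29/2
step 2: merge (C,M) at d=3; branch lengths C→3/2, M→3/2; new cluster CM
  updated: d(CM,L)=16, d(CM,PS)=23/2, d(CM,T)=29/2, d(CM,V)=7, d(CM,Y)=17/2
step 3: merge (T,Y) at d=5; branch lengths T→5/2, Y→5/2; new cluster TY
  updated: d(CM,TY)=23/2, d(L,TY)=23/2, d(PS,TY)=43/4, d(TY,V)=7
step 4: merge (CM,V) at d=7; branch lengths CM→2, V→7/2; new cluster CMV
  updated: d(CMV,L)=46/3, d(CMV,PS)=13, d(CMV,TY)=10
step 5: merge (CMV,TY) at d=10; branch lengths CMV→3/2, TY→5/2; new cluster CMTVY
  updated: d(CMTVY,L)=69/5, d(CMTVY,PS)=121/10
step 6: merge (L,PS) at d=12; branch lengths L→6, PS→5; new cluster LPS
  updated: d(CMTVY,LPS)=38/3
step 7: merge (CMTVY,LPS) at d=38/3; branch lengths CMTVY→4/3, LPS→1/3; new cluster CLMPSTVY
final tree: ((((C:3/2,M:3/2):2,V:7/2):3/2,(T:5/2,Y:5/2):5/2):4/3,(L:6,(P:1,S:1):5):1/3)
total length: 193/6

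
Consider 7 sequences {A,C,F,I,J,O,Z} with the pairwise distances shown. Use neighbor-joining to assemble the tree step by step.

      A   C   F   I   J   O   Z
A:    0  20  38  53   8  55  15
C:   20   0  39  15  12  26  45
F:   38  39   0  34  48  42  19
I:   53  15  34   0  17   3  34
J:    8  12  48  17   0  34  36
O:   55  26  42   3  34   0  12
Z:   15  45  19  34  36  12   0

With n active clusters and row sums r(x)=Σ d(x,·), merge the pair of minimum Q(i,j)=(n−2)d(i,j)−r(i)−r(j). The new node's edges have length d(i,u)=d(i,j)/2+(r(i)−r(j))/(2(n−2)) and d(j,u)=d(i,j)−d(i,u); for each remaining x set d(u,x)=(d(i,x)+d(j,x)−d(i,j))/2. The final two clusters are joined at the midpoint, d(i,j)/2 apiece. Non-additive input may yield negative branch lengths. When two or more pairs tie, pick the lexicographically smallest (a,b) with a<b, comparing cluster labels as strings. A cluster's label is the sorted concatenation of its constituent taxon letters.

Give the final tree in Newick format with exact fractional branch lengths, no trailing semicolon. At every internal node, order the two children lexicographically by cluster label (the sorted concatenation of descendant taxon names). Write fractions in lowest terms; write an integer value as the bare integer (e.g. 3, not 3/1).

iteration 1: select I,O (d=3, Q=-313); attach at lengths (-1/10, 31/10); label the merged cluster IO
  updated: d(A,IO)=105/2, d(C,IO)=19, d(F,IO)=73/2, d(IO,J)=24, d(IO,Z)=43/2
iteration 2: select F,Z (d=19, Q=-241); attach at lengths (15, 4); label the merged cluster FZ
  updated: d(A,FZ)=17, d(C,FZ)=65/2, d(FZ,IO)=39/2, d(FZ,J)=65/2
iteration 3: select FZ,IO (d=39/2, Q=-158); attach at lengths (15/2, 12); label the merged cluster FIOZ
  updated: d(A,FIOZ)=25, d(C,FIOZ)=16, d(FIOZ,J)=37/2
iteration 4: select A,J (d=8, Q=-151/2); attach at lengths (61/8, 3/8); label the merged cluster AJ
  updated: d(AJ,C)=12, d(AJ,FIOZ)=71/4
iteration 5: select AJ,C (d=12, Q=-183/4); attach at lengths (55/8, 41/8); label the merged cluster ACJ
  updated: d(ACJ,FIOZ)=87/8
iteration 6: select ACJ,FIOZ (d=87/8); attach at lengths (87/16, 87/16); label the merged cluster ACFIJOZ
final tree: (((A:61/8,J:3/8):55/8,C:41/8):87/16,((F:15,Z:4):15/2,(I:-1/10,O:31/10):12):87/16)
total length: 579/8

(((A:61/8,J:3/8):55/8,C:41/8):87/16,((F:15,Z:4):15/2,(I:-1/10,O:31/10):12):87/16)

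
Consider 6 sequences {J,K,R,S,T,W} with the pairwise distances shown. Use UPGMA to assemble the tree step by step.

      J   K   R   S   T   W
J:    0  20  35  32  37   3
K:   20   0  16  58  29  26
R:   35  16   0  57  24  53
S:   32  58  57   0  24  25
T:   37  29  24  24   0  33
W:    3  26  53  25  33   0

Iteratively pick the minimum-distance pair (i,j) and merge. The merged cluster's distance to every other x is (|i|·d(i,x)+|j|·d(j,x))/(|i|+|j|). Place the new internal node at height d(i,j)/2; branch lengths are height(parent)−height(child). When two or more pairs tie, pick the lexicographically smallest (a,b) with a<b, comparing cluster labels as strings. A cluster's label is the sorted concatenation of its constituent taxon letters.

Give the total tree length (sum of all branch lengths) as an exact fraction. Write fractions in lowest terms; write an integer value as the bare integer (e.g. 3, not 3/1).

601/8

1. join J+W (d=3) ⇒ JW; edges |J|=3/2, |W|=3/2
  updated: d(JW,K)=23, d(JW,R)=44, d(JW,S)=57/2, d(JW,T)=35
2. join K+R (d=16) ⇒ KR; edges |K|=8, |R|=8
  updated: d(JW,KR)=67/2, d(KR,S)=115/2, d(KR,T)=53/2
3. join S+T (d=24) ⇒ ST; edges |S|=12, |T|=12
  updated: d(JW,ST)=127/4, d(KR,ST)=42
4. join JW+ST (d=127/4) ⇒ JSTW; edges |JW|=115/8, |ST|=31/8
  updated: d(JSTW,KR)=151/4
5. join JSTW+KR (d=151/4) ⇒ JKRSTW; edges |JSTW|=3, |KR|=87/8
final tree: (((J:3/2,W:3/2):115/8,(S:12,T:12):31/8):3,(K:8,R:8):87/8)
total length: 601/8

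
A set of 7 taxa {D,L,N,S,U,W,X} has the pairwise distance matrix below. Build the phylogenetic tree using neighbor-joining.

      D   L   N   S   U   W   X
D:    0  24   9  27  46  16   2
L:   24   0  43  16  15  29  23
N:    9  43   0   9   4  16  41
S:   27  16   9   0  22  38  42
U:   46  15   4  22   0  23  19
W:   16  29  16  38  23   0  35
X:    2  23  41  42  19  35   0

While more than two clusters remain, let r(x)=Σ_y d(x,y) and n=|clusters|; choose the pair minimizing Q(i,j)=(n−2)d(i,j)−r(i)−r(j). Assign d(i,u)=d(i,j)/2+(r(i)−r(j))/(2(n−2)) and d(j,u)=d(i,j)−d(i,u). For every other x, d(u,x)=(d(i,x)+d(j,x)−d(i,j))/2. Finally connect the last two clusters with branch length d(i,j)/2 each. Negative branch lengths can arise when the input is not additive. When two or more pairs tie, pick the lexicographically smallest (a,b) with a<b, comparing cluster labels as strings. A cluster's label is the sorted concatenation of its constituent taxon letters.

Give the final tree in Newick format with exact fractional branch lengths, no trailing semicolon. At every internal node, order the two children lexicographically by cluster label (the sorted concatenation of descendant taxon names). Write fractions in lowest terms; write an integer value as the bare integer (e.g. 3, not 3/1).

iteration 1: select D,X (d=2, Q=-276); attach at lengths (-14/5, 24/5); label the merged cluster DX
  updated: d(DX,L)=45/2, d(DX,N)=24, d(DX,S)=67/2, d(DX,U)=63/2, d(DX,W)=49/2
iteration 2: select L,S (d=16, Q=-180); attach at lengths (71/8, 57/8); label the merged cluster LS
  updated: d(DX,LS)=20, d(LS,N)=18, d(LS,U)=21/2, d(LS,W)=51/2
iteration 3: select N,U (d=4, Q=-119); attach at lengths (5/6, 19/6); label the merged cluster NU
  updated: d(DX,NU)=103/4, d(LS,NU)=49/4, d(NU,W)=35/2
iteration 4: select DX,W (d=49/2, Q=-355/4); attach at lengths (207/16, 185/16); label the merged cluster DWX
  updated: d(DWX,LS)=21/2, d(DWX,NU)=75/8
iteration 5: select DWX,LS (d=21/2, Q=-257/8); attach at lengths (61/16, 107/16); label the merged cluster DLSWX
  updated: d(DLSWX,NU)=89/16
iteration 6: select DLSWX,NU (d=89/16); attach at lengths (89/32, 89/32); label the merged cluster DLNSUWX
final tree: ((((D:-14/5,X:24/5):207/16,W:185/16):61/16,(L:71/8,S:57/8):107/16):89/32,(N:5/6,U:19/6):89/32)
total length: 1001/16

((((D:-14/5,X:24/5):207/16,W:185/16):61/16,(L:71/8,S:57/8):107/16):89/32,(N:5/6,U:19/6):89/32)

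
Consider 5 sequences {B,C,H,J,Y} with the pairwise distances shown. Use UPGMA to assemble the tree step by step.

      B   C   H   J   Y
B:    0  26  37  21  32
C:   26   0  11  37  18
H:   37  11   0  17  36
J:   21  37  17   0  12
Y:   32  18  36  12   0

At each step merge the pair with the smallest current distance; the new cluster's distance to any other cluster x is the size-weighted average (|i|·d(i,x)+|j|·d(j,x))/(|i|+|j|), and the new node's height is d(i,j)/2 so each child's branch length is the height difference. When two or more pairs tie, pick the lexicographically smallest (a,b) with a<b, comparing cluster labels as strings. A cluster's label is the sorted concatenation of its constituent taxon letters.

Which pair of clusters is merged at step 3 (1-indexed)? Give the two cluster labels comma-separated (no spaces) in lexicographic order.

1. join C+H (d=11) ⇒ CH; edges |C|=11/2, |H|=11/2
  updated: d(B,CH)=63/2, d(CH,J)=27, d(CH,Y)=27
2. join J+Y (d=12) ⇒ JY; edges |J|=6, |Y|=6
  updated: d(B,JY)=53/2, d(CH,JY)=27
3. join B+JY (d=53/2) ⇒ BJY; edges |B|=53/4, |JY|=29/4
  updated: d(BJY,CH)=57/2
4. join BJY+CH (d=57/2) ⇒ BCHJY; edges |BJY|=1, |CH|=35/4
final tree: ((B:53/4,(J:6,Y:6):29/4):1,(C:11/2,H:11/2):35/4)
total length: 213/4

B,JY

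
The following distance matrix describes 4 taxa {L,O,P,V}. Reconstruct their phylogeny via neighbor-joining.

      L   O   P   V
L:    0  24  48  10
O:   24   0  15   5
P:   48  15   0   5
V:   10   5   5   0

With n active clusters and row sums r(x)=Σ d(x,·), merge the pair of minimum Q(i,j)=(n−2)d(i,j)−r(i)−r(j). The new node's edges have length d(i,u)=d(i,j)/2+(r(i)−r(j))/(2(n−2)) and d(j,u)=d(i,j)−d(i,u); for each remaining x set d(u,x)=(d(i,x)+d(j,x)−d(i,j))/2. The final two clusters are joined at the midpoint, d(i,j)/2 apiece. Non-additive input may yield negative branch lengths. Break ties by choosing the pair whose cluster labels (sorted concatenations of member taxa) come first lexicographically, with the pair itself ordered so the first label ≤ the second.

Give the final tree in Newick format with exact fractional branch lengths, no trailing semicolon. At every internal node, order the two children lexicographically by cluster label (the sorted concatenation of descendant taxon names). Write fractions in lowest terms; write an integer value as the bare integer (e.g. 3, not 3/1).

(((L:41/2,V:-21/2):8,O:3/2):27/4,P:27/4)

iteration 1: select L,V (d=10, Q=-82); attach at lengths (41/2, -21/2); label the merged cluster LV
  updated: d(LV,O)=19/2, d(LV,P)=43/2
iteration 2: select LV,O (d=19/2, Q=-46); attach at lengths (8, 3/2); label the merged cluster LOV
  updated: d(LOV,P)=27/2
iteration 3: select LOV,P (d=27/2); attach at lengths (27/4, 27/4); label the merged cluster LOPV
final tree: (((L:41/2,V:-21/2):8,O:3/2):27/4,P:27/4)
total length: 33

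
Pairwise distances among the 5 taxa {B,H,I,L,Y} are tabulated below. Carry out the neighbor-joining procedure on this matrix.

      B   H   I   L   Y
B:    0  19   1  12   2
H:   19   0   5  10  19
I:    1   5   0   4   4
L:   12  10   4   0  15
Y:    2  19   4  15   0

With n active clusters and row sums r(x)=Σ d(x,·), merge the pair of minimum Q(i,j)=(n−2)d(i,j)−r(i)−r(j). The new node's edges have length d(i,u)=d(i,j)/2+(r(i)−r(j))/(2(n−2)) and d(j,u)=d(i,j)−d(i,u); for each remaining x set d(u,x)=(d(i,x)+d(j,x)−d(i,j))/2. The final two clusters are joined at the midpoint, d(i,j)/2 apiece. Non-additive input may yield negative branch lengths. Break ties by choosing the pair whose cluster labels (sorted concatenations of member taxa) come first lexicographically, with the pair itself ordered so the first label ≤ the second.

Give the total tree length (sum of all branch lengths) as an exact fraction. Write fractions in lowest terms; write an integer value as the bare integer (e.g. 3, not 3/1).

iteration 1: select B,Y (d=2, Q=-68); attach at lengths (0, 2); label the merged cluster BY
  updated: d(BY,H)=18, d(BY,I)=3/2, d(BY,L)=25/2
iteration 2: select BY,I (d=3/2, Q=-79/2); attach at lengths (49/8, -37/8); label the merged cluster BIY
  updated: d(BIY,H)=43/4, d(BIY,L)=15/2
iteration 3: select BIY,H (d=43/4, Q=-113/4); attach at lengths (33/8, 53/8); label the merged cluster BHIY
  updated: d(BHIY,L)=27/8
iteration 4: select BHIY,L (d=27/8); attach at lengths (27/16, 27/16); label the merged cluster BHILY
final tree: ((((B:0,Y:2):49/8,I:-37/8):33/8,H:53/8):27/16,L:27/16)
total length: 141/8

141/8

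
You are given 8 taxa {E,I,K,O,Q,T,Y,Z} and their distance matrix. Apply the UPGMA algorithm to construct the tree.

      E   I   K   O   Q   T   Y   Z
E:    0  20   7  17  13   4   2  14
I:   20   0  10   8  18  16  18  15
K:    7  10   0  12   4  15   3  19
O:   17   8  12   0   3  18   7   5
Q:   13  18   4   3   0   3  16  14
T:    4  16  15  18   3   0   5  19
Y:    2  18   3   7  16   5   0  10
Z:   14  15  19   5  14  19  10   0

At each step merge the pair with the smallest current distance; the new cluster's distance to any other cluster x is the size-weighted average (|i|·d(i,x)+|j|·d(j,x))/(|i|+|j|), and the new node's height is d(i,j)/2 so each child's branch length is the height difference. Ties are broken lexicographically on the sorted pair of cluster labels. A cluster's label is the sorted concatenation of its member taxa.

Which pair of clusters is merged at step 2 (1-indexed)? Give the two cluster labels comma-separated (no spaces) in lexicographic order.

step 1: merge (E,Y) at d=2; branch lengths E→1, Y→1; new cluster EY
  updated: d(EY,I)=19, d(EY,K)=5, d(EY,O)=12, d(EY,Q)=29/2, d(EY,T)=9/2, d(EY,Z)=12
step 2: merge (O,Q) at d=3; branch lengths O→3/2, Q→3/2; new cluster OQ
  updated: d(EY,OQ)=53/4, d(I,OQ)=13, d(K,OQ)=8, d(OQ,T)=21/2, d(OQ,Z)=19/2
step 3: merge (EY,T) at d=9/2; branch lengths EY→5/4, T→9/4; new cluster ETY
  updated: d(ETY,I)=18, d(ETY,K)=25/3, d(ETY,OQ)=37/3, d(ETY,Z)=43/3
step 4: merge (K,OQ) at d=8; branch lengths K→4, OQ→5/2; new cluster KOQ
  updated: d(ETY,KOQ)=11, d(I,KOQ)=12, d(KOQ,Z)=38/3
step 5: merge (ETY,KOQ) at d=11; branch lengths ETY→13/4, KOQ→3/2; new cluster EKOQTY
  updated: d(EKOQTY,I)=15, d(EKOQTY,Z)=27/2
step 6: merge (EKOQTY,Z) at d=27/2; branch lengths EKOQTY→5/4, Z→27/4; new cluster EKOQTYZ
  updated: d(EKOQTYZ,I)=15
step 7: merge (EKOQTYZ,I) at d=15; branch lengths EKOQTYZ→3/4, I→15/2; new cluster EIKOQTYZ
final tree: (((((E:1,Y:1):5/4,T:9/4):13/4,(K:4,(O:3/2,Q:3/2):5/2):3/2):5/4,Z:27/4):3/4,I:15/2)
total length: 36

O,Q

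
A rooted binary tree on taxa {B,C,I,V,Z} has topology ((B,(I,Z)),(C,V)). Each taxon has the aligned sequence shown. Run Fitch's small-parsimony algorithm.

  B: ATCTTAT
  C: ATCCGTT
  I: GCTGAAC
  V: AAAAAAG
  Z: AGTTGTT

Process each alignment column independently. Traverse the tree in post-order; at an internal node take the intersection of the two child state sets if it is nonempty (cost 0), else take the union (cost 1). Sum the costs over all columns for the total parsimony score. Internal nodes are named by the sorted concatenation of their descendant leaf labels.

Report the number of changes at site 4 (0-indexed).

site 0, node IZ: I={G} ∪ Z={A} → {A,G} (+1)
site 0, node BIZ: B={A} ∩ IZ={A,G} → {A} (+0)
site 0, node CV: C={A} ∩ V={A} → {A} (+0)
site 0, node BCIVZ: BIZ={A} ∩ CV={A} → {A} (+0)
site 1, node IZ: I={C} ∪ Z={G} → {C,G} (+1)
site 1, node BIZ: B={T} ∪ IZ={C,G} → {C,G,T} (+1)
site 1, node CV: C={T} ∪ V={A} → {A,T} (+1)
site 1, node BCIVZ: BIZ={C,G,T} ∩ CV={A,T} → {T} (+0)
site 2, node IZ: I={T} ∩ Z={T} → {T} (+0)
site 2, node BIZ: B={C} ∪ IZ={T} → {C,T} (+1)
site 2, node CV: C={C} ∪ V={A} → {A,C} (+1)
site 2, node BCIVZ: BIZ={C,T} ∩ CV={A,C} → {C} (+0)
site 3, node IZ: I={G} ∪ Z={T} → {G,T} (+1)
site 3, node BIZ: B={T} ∩ IZ={G,T} → {T} (+0)
site 3, node CV: C={C} ∪ V={A} → {A,C} (+1)
site 3, node BCIVZ: BIZ={T} ∪ CV={A,C} → {A,C,T} (+1)
site 4, node IZ: I={A} ∪ Z={G} → {A,G} (+1)
site 4, node BIZ: B={T} ∪ IZ={A,G} → {A,G,T} (+1)
site 4, node CV: C={G} ∪ V={A} → {A,G} (+1)
site 4, node BCIVZ: BIZ={A,G,T} ∩ CV={A,G} → {A,G} (+0)
site 5, node IZ: I={A} ∪ Z={T} → {A,T} (+1)
site 5, node BIZ: B={A} ∩ IZ={A,T} → {A} (+0)
site 5, node CV: C={T} ∪ V={A} → {A,T} (+1)
site 5, node BCIVZ: BIZ={A} ∩ CV={A,T} → {A} (+0)
site 6, node IZ: I={C} ∪ Z={T} → {C,T} (+1)
site 6, node BIZ: B={T} ∩ IZ={C,T} → {T} (+0)
site 6, node CV: C={T} ∪ V={G} → {G,T} (+1)
site 6, node BCIVZ: BIZ={T} ∩ CV={G,T} → {T} (+0)
per-site changes: [1, 3, 2, 3, 3, 2, 2]; total = 16

3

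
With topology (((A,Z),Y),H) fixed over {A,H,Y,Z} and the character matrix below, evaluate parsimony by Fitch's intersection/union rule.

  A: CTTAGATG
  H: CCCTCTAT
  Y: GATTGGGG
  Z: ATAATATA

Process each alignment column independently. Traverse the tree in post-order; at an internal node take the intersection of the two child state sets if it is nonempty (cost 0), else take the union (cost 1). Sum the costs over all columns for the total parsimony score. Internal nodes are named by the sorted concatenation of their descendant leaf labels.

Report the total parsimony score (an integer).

15

site 0, node AZ: A={C} ∪ Z={A} → {A,C} (+1)
site 0, node AYZ: AZ={A,C} ∪ Y={G} → {A,C,G} (+1)
site 0, node AHYZ: AYZ={A,C,G} ∩ H={C} → {C} (+0)
site 1, node AZ: A={T} ∩ Z={T} → {T} (+0)
site 1, node AYZ: AZ={T} ∪ Y={A} → {A,T} (+1)
site 1, node AHYZ: AYZ={A,T} ∪ H={C} → {A,C,T} (+1)
site 2, node AZ: A={T} ∪ Z={A} → {A,T} (+1)
site 2, node AYZ: AZ={A,T} ∩ Y={T} → {T} (+0)
site 2, node AHYZ: AYZ={T} ∪ H={C} → {C,T} (+1)
site 3, node AZ: A={A} ∩ Z={A} → {A} (+0)
site 3, node AYZ: AZ={A} ∪ Y={T} → {A,T} (+1)
site 3, node AHYZ: AYZ={A,T} ∩ H={T} → {T} (+0)
site 4, node AZ: A={G} ∪ Z={T} → {G,T} (+1)
site 4, node AYZ: AZ={G,T} ∩ Y={G} → {G} (+0)
site 4, node AHYZ: AYZ={G} ∪ H={C} → {C,G} (+1)
site 5, node AZ: A={A} ∩ Z={A} → {A} (+0)
site 5, node AYZ: AZ={A} ∪ Y={G} → {A,G} (+1)
site 5, node AHYZ: AYZ={A,G} ∪ H={T} → {A,G,T} (+1)
site 6, node AZ: A={T} ∩ Z={T} → {T} (+0)
site 6, node AYZ: AZ={T} ∪ Y={G} → {G,T} (+1)
site 6, node AHYZ: AYZ={G,T} ∪ H={A} → {A,G,T} (+1)
site 7, node AZ: A={G} ∪ Z={A} → {A,G} (+1)
site 7, node AYZ: AZ={A,G} ∩ Y={G} → {G} (+0)
site 7, node AHYZ: AYZ={G} ∪ H={T} → {G,T} (+1)
per-site changes: [2, 2, 2, 1, 2, 2, 2, 2]; total = 15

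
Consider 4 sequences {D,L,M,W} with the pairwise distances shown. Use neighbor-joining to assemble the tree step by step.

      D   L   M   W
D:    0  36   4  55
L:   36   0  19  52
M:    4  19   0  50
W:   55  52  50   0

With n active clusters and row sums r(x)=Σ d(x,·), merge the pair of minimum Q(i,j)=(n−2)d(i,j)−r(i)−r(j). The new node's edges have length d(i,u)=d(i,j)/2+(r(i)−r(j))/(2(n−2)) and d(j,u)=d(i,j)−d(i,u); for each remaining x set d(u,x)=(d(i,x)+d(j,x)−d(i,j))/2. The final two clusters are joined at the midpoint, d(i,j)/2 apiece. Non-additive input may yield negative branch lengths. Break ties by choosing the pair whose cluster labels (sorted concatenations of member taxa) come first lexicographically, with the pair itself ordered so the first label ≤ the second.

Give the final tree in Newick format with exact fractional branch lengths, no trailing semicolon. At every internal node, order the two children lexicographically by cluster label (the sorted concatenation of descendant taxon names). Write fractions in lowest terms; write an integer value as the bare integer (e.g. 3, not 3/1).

(((D:15/2,M:-7/2):12,L:27/2):77/4,W:77/4)

iteration 1: select D,M (d=4, Q=-160); attach at lengths (15/2, -7/2); label the merged cluster DM
  updated: d(DM,L)=51/2, d(DM,W)=101/2
iteration 2: select DM,L (d=51/2, Q=-128); attach at lengths (12, 27/2); label the merged cluster DLM
  updated: d(DLM,W)=77/2
iteration 3: select DLM,W (d=77/2); attach at lengths (77/4, 77/4); label the merged cluster DLMW
final tree: (((D:15/2,M:-7/2):12,L:27/2):77/4,W:77/4)
total length: 68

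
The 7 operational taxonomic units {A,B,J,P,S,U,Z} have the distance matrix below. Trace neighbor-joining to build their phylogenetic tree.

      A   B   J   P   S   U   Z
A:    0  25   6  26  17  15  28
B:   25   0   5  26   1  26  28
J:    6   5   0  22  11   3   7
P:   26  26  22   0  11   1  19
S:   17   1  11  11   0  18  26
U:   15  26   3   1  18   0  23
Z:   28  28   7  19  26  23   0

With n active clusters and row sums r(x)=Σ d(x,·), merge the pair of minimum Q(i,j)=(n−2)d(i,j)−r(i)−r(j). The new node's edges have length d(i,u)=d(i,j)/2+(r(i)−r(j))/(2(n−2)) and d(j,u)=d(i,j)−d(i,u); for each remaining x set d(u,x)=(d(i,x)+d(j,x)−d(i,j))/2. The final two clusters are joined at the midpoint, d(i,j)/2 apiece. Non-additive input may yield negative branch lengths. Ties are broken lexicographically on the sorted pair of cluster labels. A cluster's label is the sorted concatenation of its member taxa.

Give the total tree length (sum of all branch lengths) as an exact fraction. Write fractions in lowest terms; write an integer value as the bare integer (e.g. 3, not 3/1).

673/16

iteration 1: select B,S (d=1, Q=-190); attach at lengths (16/5, -11/5); label the merged cluster BS
  updated: d(A,BS)=41/2, d(BS,J)=15/2, d(BS,P)=18, d(BS,U)=43/2, d(BS,Z)=53/2
iteration 2: select P,U (d=1, Q=-291/2); attach at lengths (53/16, -37/16); label the merged cluster PU
  updated: d(A,PU)=20, d(BS,PU)=77/4, d(J,PU)=12, d(PU,Z)=41/2
iteration 3: select J,Z (d=7, Q=-187/2); attach at lengths (-19/4, 47/4); label the merged cluster JZ
  updated: d(A,JZ)=27/2, d(BS,JZ)=27/2, d(JZ,PU)=51/4
iteration 4: select A,JZ (d=27/2, Q=-267/4); attach at lengths (165/16, 51/16); label the merged cluster AJZ
  updated: d(AJZ,BS)=41/4, d(AJZ,PU)=77/8
iteration 5: select AJZ,BS (d=41/4, Q=-313/8); attach at lengths (5/16, 159/16); label the merged cluster ABJSZ
  updated: d(ABJSZ,PU)=149/16
iteration 6: select ABJSZ,PU (d=149/16); attach at lengths (149/32, 149/32); label the merged cluster ABJPSUZ
final tree: (((A:165/16,(J:-19/4,Z:47/4):51/16):5/16,(B:16/5,S:-11/5):159/16):149/32,(P:53/16,U:-37/16):149/32)
total length: 673/16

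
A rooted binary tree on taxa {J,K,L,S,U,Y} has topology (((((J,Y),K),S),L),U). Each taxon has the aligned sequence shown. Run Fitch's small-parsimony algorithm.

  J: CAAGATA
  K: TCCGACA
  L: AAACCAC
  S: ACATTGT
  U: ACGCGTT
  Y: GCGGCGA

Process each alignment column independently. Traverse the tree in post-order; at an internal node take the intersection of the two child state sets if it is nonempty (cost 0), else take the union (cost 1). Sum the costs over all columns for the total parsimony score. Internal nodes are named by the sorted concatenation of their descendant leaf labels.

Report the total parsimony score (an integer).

JY@0: {C} ∪ {G} = {C,G} (union, +1)
JKY@0: {C,G} ∪ {T} = {C,G,T} (union, +1)
JKSY@0: {C,G,T} ∪ {A} = {A,C,G,T} (union, +1)
JKLSY@0: {A,C,G,T} ∩ {A} = {A} (intersection, +0)
JKLSUY@0: {A} ∩ {A} = {A} (intersection, +0)
JY@1: {A} ∪ {C} = {A,C} (union, +1)
JKY@1: {A,C} ∩ {C} = {C} (intersection, +0)
JKSY@1: {C} ∩ {C} = {C} (intersection, +0)
JKLSY@1: {C} ∪ {A} = {A,C} (union, +1)
JKLSUY@1: {A,C} ∩ {C} = {C} (intersection, +0)
JY@2: {A} ∪ {G} = {A,G} (union, +1)
JKY@2: {A,G} ∪ {C} = {A,C,G} (union, +1)
JKSY@2: {A,C,G} ∩ {A} = {A} (intersection, +0)
JKLSY@2: {A} ∩ {A} = {A} (intersection, +0)
JKLSUY@2: {A} ∪ {G} = {A,G} (union, +1)
JY@3: {G} ∩ {G} = {G} (intersection, +0)
JKY@3: {G} ∩ {G} = {G} (intersection, +0)
JKSY@3: {G} ∪ {T} = {G,T} (union, +1)
JKLSY@3: {G,T} ∪ {C} = {C,G,T} (union, +1)
JKLSUY@3: {C,G,T} ∩ {C} = {C} (intersection, +0)
JY@4: {A} ∪ {C} = {A,C} (union, +1)
JKY@4: {A,C} ∩ {A} = {A} (intersection, +0)
JKSY@4: {A} ∪ {T} = {A,T} (union, +1)
JKLSY@4: {A,T} ∪ {C} = {A,C,T} (union, +1)
JKLSUY@4: {A,C,T} ∪ {G} = {A,C,G,T} (union, +1)
JY@5: {T} ∪ {G} = {G,T} (union, +1)
JKY@5: {G,T} ∪ {C} = {C,G,T} (union, +1)
JKSY@5: {C,G,T} ∩ {G} = {G} (intersection, +0)
JKLSY@5: {G} ∪ {A} = {A,G} (union, +1)
JKLSUY@5: {A,G} ∪ {T} = {A,G,T} (union, +1)
JY@6: {A} ∩ {A} = {A} (intersection, +0)
JKY@6: {A} ∩ {A} = {A} (intersection, +0)
JKSY@6: {A} ∪ {T} = {A,T} (union, +1)
JKLSY@6: {A,T} ∪ {C} = {A,C,T} (union, +1)
JKLSUY@6: {A,C,T} ∩ {T} = {T} (intersection, +0)
per-site changes: [3, 2, 3, 2, 4, 4, 2]; total = 20

20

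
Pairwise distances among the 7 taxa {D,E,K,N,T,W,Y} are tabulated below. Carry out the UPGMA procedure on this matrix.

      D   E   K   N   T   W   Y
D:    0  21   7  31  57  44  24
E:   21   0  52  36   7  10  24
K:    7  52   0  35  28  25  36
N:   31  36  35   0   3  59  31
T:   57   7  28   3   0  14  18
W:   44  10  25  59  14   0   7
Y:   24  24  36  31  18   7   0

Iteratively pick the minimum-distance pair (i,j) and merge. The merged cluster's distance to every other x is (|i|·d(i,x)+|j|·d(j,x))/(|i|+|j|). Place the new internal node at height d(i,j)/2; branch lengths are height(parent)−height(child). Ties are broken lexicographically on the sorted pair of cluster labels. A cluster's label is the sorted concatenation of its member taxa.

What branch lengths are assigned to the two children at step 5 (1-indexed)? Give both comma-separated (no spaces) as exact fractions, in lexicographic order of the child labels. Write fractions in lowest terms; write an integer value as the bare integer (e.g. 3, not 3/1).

21/4,49/4

1. join N+T (d=3) ⇒ NT; edges |N|=3/2, |T|=3/2
  updated: d(D,NT)=44, d(E,NT)=43/2, d(K,NT)=63/2, d(NT,W)=73/2, d(NT,Y)=49/2
2. join D+K (d=7) ⇒ DK; edges |D|=7/2, |K|=7/2
  updated: d(DK,E)=73/2, d(DK,NT)=151/4, d(DK,W)=69/2, d(DK,Y)=30
3. join W+Y (d=7) ⇒ WY; edges |W|=7/2, |Y|=7/2
  updated: d(DK,WY)=129/4, d(E,WY)=17, d(NT,WY)=61/2
4. join E+WY (d=17) ⇒ EWY; edges |E|=17/2, |WY|=5
  updated: d(DK,EWY)=101/3, d(EWY,NT)=55/2
5. join EWY+NT (d=55/2) ⇒ ENTWY; edges |EWY|=21/4, |NT|=49/4
  updated: d(DK,ENTWY)=353/10
6. join DK+ENTWY (d=353/10) ⇒ DEKNTWY; edges |DK|=283/20, |ENTWY|=39/10
final tree: ((D:7/2,K:7/2):283/20,((E:17/2,(W:7/2,Y:7/2):5):21/4,(N:3/2,T:3/2):49/4):39/10)
total length: 1321/20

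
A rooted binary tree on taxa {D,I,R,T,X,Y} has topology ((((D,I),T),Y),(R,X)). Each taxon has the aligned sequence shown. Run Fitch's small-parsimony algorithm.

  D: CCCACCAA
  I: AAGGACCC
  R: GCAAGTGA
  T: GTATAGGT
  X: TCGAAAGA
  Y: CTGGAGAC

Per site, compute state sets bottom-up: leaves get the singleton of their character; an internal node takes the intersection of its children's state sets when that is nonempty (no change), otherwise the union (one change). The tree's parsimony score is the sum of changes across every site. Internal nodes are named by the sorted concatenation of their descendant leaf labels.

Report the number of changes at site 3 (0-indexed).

3

[col 0] DI: children D:{C}, I:{A} ∪→ {A,C}; cost 1
[col 0] DIT: children DI:{A,C}, T:{G} ∪→ {A,C,G}; cost 1
[col 0] DITY: children DIT:{A,C,G}, Y:{C} ∩→ {C}; cost 0
[col 0] RX: children R:{G}, X:{T} ∪→ {G,T}; cost 1
[col 0] DIRTXY: children DITY:{C}, RX:{G,T} ∪→ {C,G,T}; cost 1
[col 1] DI: children D:{C}, I:{A} ∪→ {A,C}; cost 1
[col 1] DIT: children DI:{A,C}, T:{T} ∪→ {A,C,T}; cost 1
[col 1] DITY: children DIT:{A,C,T}, Y:{T} ∩→ {T}; cost 0
[col 1] RX: children R:{C}, X:{C} ∩→ {C}; cost 0
[col 1] DIRTXY: children DITY:{T}, RX:{C} ∪→ {C,T}; cost 1
[col 2] DI: children D:{C}, I:{G} ∪→ {C,G}; cost 1
[col 2] DIT: children DI:{C,G}, T:{A} ∪→ {A,C,G}; cost 1
[col 2] DITY: children DIT:{A,C,G}, Y:{G} ∩→ {G}; cost 0
[col 2] RX: children R:{A}, X:{G} ∪→ {A,G}; cost 1
[col 2] DIRTXY: children DITY:{G}, RX:{A,G} ∩→ {G}; cost 0
[col 3] DI: children D:{A}, I:{G} ∪→ {A,G}; cost 1
[col 3] DIT: children DI:{A,G}, T:{T} ∪→ {A,G,T}; cost 1
[col 3] DITY: children DIT:{A,G,T}, Y:{G} ∩→ {G}; cost 0
[col 3] RX: children R:{A}, X:{A} ∩→ {A}; cost 0
[col 3] DIRTXY: children DITY:{G}, RX:{A} ∪→ {A,G}; cost 1
[col 4] DI: children D:{C}, I:{A} ∪→ {A,C}; cost 1
[col 4] DIT: children DI:{A,C}, T:{A} ∩→ {A}; cost 0
[col 4] DITY: children DIT:{A}, Y:{A} ∩→ {A}; cost 0
[col 4] RX: children R:{G}, X:{A} ∪→ {A,G}; cost 1
[col 4] DIRTXY: children DITY:{A}, RX:{A,G} ∩→ {A}; cost 0
[col 5] DI: children D:{C}, I:{C} ∩→ {C}; cost 0
[col 5] DIT: children DI:{C}, T:{G} ∪→ {C,G}; cost 1
[col 5] DITY: children DIT:{C,G}, Y:{G} ∩→ {G}; cost 0
[col 5] RX: children R:{T}, X:{A} ∪→ {A,T}; cost 1
[col 5] DIRTXY: children DITY:{G}, RX:{A,T} ∪→ {A,G,T}; cost 1
[col 6] DI: children D:{A}, I:{C} ∪→ {A,C}; cost 1
[col 6] DIT: children DI:{A,C}, T:{G} ∪→ {A,C,G}; cost 1
[col 6] DITY: children DIT:{A,C,G}, Y:{A} ∩→ {A}; cost 0
[col 6] RX: children R:{G}, X:{G} ∩→ {G}; cost 0
[col 6] DIRTXY: children DITY:{A}, RX:{G} ∪→ {A,G}; cost 1
[col 7] DI: children D:{A}, I:{C} ∪→ {A,C}; cost 1
[col 7] DIT: children DI:{A,C}, T:{T} ∪→ {A,C,T}; cost 1
[col 7] DITY: children DIT:{A,C,T}, Y:{C} ∩→ {C}; cost 0
[col 7] RX: children R:{A}, X:{A} ∩→ {A}; cost 0
[col 7] DIRTXY: children DITY:{C}, RX:{A} ∪→ {A,C}; cost 1
per-site changes: [4, 3, 3, 3, 2, 3, 3, 3]; total = 24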